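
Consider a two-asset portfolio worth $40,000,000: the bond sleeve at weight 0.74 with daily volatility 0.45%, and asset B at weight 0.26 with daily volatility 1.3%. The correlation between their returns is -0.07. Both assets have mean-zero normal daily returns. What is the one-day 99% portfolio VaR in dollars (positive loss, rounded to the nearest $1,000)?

σ_p² = 0.74²·0.45² + 0.26²·1.3² + 2·-0.07·0.74·0.26·0.45·1.3 = 0.2094 (%²).
σ_p = √0.2094 = 0.458%.
At 99%, z = 2.326.
VaR = 2.326 × 0.458% = 1.065%; on $40,000,000 that is $426,000.

$426,000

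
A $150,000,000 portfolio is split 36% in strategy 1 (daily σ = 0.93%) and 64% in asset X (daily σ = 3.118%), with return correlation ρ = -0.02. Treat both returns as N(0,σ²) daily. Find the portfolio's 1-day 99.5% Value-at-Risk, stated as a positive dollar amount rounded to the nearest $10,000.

σ_p² = 0.36²·0.93² + 0.64²·3.118² + 2·-0.02·0.36·0.64·0.93·3.118 = 4.0675 (%²).
σ_p = √4.0675 = 2.017%.
At 99.5%, z = 2.576.
VaR = 2.576 × 2.017% = 5.196%; on $150,000,000 that is $7,794,000.

$7,790,000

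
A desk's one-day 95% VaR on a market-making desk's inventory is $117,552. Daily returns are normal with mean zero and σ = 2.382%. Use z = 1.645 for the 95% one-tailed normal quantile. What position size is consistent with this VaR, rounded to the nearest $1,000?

VaR as a fraction of value: z·σ = 1.645 × 2.382% = 3.91839%.
Position = $117,552 / 0.0391839 = $3,000,008.

$3,000,000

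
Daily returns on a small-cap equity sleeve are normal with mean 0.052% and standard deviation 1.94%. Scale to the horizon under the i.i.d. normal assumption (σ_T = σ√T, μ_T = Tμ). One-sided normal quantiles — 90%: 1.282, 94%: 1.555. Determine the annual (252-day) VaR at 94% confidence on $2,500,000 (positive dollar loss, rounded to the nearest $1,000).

σ_{252d} = 1.94% × √252 = 30.797%; μ_{252d} = 252 × 0.052% = 13.104%.
VaR = −(13.104%) + 1.555 × 30.797% = 34.785%.
On $2,500,000: 0.34785 × $2,500,000 = $869,625.

$870,000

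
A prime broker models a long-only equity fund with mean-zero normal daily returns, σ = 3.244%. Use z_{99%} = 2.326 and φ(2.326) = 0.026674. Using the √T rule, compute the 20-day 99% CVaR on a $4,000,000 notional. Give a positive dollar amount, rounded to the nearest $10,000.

σ_{20d} = 3.244% × √20 = 14.508%.
ES multiplier = φ(z)/(1−α) = 0.026674/0.01 = 2.667.
ES = 14.508% × 2.667 = 38.693%; on $4,000,000: $1,547,720.

$1,550,000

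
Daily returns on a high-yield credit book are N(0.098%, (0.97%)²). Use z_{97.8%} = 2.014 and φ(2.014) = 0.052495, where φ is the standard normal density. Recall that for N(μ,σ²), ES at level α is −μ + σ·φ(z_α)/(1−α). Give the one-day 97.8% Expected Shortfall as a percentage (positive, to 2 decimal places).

2.22%

Tail multiplier: φ(z)/(1−α) = 0.052495 / 0.022 = 2.386.
ES = −(0.098%) + 0.97% × 2.386 = 2.216%.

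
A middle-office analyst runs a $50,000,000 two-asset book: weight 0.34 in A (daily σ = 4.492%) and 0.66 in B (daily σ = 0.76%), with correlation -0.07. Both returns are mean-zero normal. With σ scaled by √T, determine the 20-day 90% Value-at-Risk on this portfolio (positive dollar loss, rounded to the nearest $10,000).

$4,510,000

σ_p = √(0.34²·4.492² + 0.66²·0.76² + 2·-0.07·0.34·0.66·4.492·0.76) = 1.574%.
σ_{20d} = 1.574% × √20 = 7.039%.
z(90%) = 1.282.
VaR = 1.282 × 7.039% = 9.024%; on $50,000,000 that is $4,512,000.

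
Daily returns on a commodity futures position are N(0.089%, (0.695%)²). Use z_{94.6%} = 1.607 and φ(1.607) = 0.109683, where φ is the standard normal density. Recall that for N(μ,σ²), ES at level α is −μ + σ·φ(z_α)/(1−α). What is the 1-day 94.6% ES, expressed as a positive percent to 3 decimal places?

Tail multiplier: φ(z)/(1−α) = 0.109683 / 0.054 = 2.031.
ES = −(0.089%) + 0.695% × 2.031 = 1.323%.

1.323%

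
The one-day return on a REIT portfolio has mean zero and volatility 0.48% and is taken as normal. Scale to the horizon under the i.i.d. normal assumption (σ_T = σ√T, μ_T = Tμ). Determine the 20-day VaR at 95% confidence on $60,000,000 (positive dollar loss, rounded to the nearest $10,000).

At 95%, z = 1.645.
σ_{20d} = 0.48% × √20 = 2.147%.
VaR = 1.645 × 2.147% = 3.532%.
On $60,000,000: 0.03532 × $60,000,000 = $2,119,200.

$2,120,000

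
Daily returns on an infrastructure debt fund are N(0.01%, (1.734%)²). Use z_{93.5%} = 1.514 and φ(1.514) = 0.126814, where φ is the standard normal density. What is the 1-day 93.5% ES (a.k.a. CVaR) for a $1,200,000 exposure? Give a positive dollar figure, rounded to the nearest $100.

$40,500

Tail multiplier: φ(z)/(1−α) = 0.126814 / 0.065 = 1.951.
ES = −(0.01%) + 1.734% × 1.951 = 3.373%.
On $1,200,000: 0.03373 × $1,200,000 = $40,476.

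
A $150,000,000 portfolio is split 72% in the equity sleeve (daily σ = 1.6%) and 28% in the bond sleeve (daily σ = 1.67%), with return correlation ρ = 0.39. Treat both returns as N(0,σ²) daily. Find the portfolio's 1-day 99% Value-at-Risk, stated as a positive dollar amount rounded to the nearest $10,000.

σ_p² = 0.72²·1.6² + 0.28²·1.67² + 2·0.39·0.72·0.28·1.6·1.67 = 1.9659 (%²).
σ_p = √1.9659 = 1.402%.
At 99%, z = 2.326.
VaR = 2.326 × 1.402% = 3.261%; on $150,000,000 that is $4,891,500.

$4,890,000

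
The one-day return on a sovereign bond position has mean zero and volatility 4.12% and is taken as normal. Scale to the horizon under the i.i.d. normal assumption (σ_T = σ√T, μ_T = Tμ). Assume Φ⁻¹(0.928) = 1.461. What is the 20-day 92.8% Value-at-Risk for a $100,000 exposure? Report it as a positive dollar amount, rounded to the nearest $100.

$26,900

σ_{20d} = 4.12% × √20 = 18.425%.
VaR = 1.461 × 18.425% = 26.919%.
On $100,000: 0.26919 × $100,000 = $26,919.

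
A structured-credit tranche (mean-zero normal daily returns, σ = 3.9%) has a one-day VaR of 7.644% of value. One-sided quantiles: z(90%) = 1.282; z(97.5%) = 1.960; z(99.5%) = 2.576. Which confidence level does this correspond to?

Implied z = VaR/σ = 7.644 / 3.9 = 1.960.
This matches z(97.5%) = 1.960.

97.5%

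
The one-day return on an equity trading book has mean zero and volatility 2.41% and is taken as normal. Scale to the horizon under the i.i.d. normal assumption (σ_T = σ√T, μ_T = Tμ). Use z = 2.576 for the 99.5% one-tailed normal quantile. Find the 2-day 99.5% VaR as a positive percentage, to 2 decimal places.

8.78%

σ_{2d} = 2.41% × √2 = 3.408%.
VaR = 2.576 × 3.408% = 8.779%.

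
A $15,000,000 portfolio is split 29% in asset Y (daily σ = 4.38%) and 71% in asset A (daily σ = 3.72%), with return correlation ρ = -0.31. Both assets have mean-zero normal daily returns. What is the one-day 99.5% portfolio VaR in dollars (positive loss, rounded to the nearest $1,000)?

$986,000

σ_p² = 0.29²·4.38² + 0.71²·3.72² + 2·-0.31·0.29·0.71·4.38·3.72 = 6.5093 (%²).
σ_p = √6.5093 = 2.551%.
At 99.5%, z = 2.576.
VaR = 2.576 × 2.551% = 6.571%; on $15,000,000 that is $985,650.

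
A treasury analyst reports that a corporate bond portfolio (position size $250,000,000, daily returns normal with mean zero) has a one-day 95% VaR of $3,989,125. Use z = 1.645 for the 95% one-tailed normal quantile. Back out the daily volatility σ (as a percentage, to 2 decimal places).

0.97%

VaR as a fraction: $3,989,125 / $250,000,000 = 1.596%.
σ = VaR / z = 1.596% / 1.645 = 0.970%.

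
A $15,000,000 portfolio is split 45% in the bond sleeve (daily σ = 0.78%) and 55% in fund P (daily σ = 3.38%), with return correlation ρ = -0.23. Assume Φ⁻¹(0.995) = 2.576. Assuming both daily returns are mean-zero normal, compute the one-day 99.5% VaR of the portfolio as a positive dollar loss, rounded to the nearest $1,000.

$700,000

σ_p² = 0.45²·0.78² + 0.55²·3.38² + 2·-0.23·0.45·0.55·0.78·3.38 = 3.2789 (%²).
σ_p = √3.2789 = 1.811%.
VaR = 2.576 × 1.811% = 4.665%; on $15,000,000 that is $699,750.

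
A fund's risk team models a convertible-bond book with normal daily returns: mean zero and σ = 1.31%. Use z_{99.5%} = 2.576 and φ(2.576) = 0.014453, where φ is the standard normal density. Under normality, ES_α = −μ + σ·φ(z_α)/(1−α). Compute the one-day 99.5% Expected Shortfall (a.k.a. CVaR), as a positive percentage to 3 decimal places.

3.787%

Tail multiplier: φ(z)/(1−α) = 0.014453 / 0.005 = 2.891.
ES = 1.31% × 2.891 = 3.787%.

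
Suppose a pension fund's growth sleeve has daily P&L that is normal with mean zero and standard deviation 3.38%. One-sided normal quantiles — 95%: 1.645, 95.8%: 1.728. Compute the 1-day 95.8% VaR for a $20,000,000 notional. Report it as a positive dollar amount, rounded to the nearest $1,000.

VaR = z·σ = 1.728 × 3.38% = 5.841%.
On $20,000,000: 0.05841 × $20,000,000 = $1,168,200.

$1,168,000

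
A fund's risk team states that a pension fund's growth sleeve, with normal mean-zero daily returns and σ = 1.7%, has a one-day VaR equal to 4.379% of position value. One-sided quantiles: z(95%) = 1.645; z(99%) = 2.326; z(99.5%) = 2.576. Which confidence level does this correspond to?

Implied z = VaR/σ = 4.379 / 1.7 = 2.576.
This matches z(99.5%) = 2.576.

99.5%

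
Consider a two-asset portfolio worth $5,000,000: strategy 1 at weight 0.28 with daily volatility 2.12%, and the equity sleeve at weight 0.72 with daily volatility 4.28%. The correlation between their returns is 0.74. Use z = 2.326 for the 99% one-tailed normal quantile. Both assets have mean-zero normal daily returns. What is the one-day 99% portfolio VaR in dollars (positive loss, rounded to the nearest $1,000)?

$412,000

σ_p² = 0.28²·2.12² + 0.72²·4.28² + 2·0.74·0.28·0.72·2.12·4.28 = 12.5559 (%²).
σ_p = √12.5559 = 3.543%.
VaR = 2.326 × 3.543% = 8.241%; on $5,000,000 that is $412,050.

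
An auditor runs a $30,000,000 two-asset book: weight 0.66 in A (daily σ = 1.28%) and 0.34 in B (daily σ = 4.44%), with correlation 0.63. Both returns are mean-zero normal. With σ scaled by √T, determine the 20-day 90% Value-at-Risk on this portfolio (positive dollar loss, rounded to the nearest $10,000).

σ_p = √(0.66²·1.28² + 0.34²·4.44² + 2·0.63·0.66·0.34·1.28·4.44) = 2.145%.
σ_{20d} = 2.145% × √20 = 9.593%.
z(90%) = 1.282.
VaR = 1.282 × 9.593% = 12.298%; on $30,000,000 that is $3,689,400.

$3,690,000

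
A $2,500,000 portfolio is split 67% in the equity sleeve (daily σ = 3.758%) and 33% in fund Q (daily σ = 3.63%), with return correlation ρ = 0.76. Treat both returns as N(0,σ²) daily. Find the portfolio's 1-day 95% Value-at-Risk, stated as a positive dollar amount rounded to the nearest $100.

σ_p² = 0.67²·3.758² + 0.33²·3.63² + 2·0.76·0.67·0.33·3.758·3.63 = 12.3591 (%²).
σ_p = √12.3591 = 3.516%.
At 95%, z = 1.645.
VaR = 1.645 × 3.516% = 5.784%; on $2,500,000 that is $144,600.

$144,600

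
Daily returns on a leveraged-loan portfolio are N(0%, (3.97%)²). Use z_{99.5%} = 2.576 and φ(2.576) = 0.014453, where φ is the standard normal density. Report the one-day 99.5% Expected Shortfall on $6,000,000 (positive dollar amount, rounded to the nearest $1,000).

Tail multiplier: φ(z)/(1−α) = 0.014453 / 0.005 = 2.891.
ES = 3.97% × 2.891 = 11.477%.
On $6,000,000: 0.11477 × $6,000,000 = $688,620.

$689,000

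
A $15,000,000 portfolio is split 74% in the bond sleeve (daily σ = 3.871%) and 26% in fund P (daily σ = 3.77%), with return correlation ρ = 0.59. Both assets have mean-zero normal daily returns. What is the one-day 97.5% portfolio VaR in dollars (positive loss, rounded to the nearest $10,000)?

σ_p² = 0.74²·3.871² + 0.26²·3.77² + 2·0.59·0.74·0.26·3.871·3.77 = 12.4796 (%²).
σ_p = √12.4796 = 3.533%.
At 97.5%, z = 1.960.
VaR = 1.960 × 3.533% = 6.925%; on $15,000,000 that is $1,038,750.

$1,040,000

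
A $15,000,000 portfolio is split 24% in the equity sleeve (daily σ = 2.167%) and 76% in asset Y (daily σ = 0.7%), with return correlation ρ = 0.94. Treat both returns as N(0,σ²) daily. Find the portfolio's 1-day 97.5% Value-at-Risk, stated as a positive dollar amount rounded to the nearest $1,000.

σ_p² = 0.24²·2.167² + 0.76²·0.7² + 2·0.94·0.24·0.76·2.167·0.7 = 1.0737 (%²).
σ_p = √1.0737 = 1.036%.
At 97.5%, z = 1.960.
VaR = 1.960 × 1.036% = 2.031%; on $15,000,000 that is $304,650.

$305,000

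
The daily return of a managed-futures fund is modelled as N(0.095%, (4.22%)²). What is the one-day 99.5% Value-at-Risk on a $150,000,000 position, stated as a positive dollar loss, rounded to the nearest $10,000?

At 99.5% one-sided, z = 2.576.
VaR = −μ + z·σ = −(0.095%) + 2.576 × 4.22% = 10.776%.
On $150,000,000: 0.10776 × $150,000,000 = $16,164,000.

$16,160,000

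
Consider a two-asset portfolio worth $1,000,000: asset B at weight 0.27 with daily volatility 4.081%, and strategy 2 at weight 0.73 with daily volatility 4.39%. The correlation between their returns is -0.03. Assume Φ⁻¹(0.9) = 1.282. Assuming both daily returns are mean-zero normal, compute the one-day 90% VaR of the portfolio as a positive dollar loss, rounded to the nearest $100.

σ_p² = 0.27²·4.081² + 0.73²·4.39² + 2·-0.03·0.27·0.73·4.081·4.39 = 11.2723 (%²).
σ_p = √11.2723 = 3.357%.
VaR = 1.282 × 3.357% = 4.304%; on $1,000,000 that is $43,040.

$43,000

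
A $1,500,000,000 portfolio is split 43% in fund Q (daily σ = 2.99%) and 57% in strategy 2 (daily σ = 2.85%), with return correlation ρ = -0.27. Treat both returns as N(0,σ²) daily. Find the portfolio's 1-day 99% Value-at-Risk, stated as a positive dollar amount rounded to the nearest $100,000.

σ_p² = 0.43²·2.99² + 0.57²·2.85² + 2·-0.27·0.43·0.57·2.99·2.85 = 3.1642 (%²).
σ_p = √3.1642 = 1.779%.
At 99%, z = 2.326.
VaR = 2.326 × 1.779% = 4.138%; on $1,500,000,000 that is $62,070,000.

$62,100,000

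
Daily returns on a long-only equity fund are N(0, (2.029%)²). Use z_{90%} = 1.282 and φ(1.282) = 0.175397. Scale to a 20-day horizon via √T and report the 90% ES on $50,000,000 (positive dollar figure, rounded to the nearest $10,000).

$7,960,000

σ_{20d} = 2.029% × √20 = 9.074%.
ES multiplier = φ(z)/(1−α) = 0.175397/0.1 = 1.754.
ES = 9.074% × 1.754 = 15.916%; on $50,000,000: $7,958,000.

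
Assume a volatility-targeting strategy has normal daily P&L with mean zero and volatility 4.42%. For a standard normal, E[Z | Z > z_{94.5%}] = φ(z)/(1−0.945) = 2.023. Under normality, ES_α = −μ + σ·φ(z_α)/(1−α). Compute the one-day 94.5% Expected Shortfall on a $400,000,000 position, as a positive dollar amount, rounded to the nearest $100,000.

$35,800,000

ES = 4.42% × 2.023 = 8.942%.
On $400,000,000: 0.08942 × $400,000,000 = $35,768,000.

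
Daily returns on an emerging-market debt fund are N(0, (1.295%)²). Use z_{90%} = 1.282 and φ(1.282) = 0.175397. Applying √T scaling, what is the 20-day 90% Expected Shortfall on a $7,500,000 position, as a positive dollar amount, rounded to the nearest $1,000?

σ_{20d} = 1.295% × √20 = 5.791%.
ES multiplier = φ(z)/(1−α) = 0.175397/0.1 = 1.754.
ES = 5.791% × 1.754 = 10.157%; on $7,500,000: $761,775.

$762,000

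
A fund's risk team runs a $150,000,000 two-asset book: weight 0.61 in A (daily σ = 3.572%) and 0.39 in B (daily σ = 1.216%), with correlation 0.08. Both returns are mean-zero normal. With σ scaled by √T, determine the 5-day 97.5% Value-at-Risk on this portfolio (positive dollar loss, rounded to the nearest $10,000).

σ_p = √(0.61²·3.572² + 0.39²·1.216² + 2·0.08·0.61·0.39·3.572·1.216) = 2.267%.
σ_{5d} = 2.267% × √5 = 5.069%.
z(97.5%) = 1.960.
VaR = 1.960 × 5.069% = 9.935%; on $150,000,000 that is $14,902,500.

$14,900,000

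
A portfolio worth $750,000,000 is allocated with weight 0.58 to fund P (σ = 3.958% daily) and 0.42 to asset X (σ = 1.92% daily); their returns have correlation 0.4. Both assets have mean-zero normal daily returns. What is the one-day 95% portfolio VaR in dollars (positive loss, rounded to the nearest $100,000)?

$33,600,000

σ_p² = 0.58²·3.958² + 0.42²·1.92² + 2·0.4·0.58·0.42·3.958·1.92 = 7.4012 (%²).
σ_p = √7.4012 = 2.721%.
At 95%, z = 1.645.
VaR = 1.645 × 2.721% = 4.476%; on $750,000,000 that is $33,570,000.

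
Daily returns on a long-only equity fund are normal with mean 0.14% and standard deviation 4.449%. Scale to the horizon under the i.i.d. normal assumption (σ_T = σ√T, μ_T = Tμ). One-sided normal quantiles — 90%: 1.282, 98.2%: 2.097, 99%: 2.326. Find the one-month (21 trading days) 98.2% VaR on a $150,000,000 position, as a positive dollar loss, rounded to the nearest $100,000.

$59,700,000

σ_{21d} = 4.449% × √21 = 20.388%; μ_{21d} = 21 × 0.14% = 2.940%.
VaR = −(2.940%) + 2.097 × 20.388% = 39.814%.
On $150,000,000: 0.39814 × $150,000,000 = $59,721,000.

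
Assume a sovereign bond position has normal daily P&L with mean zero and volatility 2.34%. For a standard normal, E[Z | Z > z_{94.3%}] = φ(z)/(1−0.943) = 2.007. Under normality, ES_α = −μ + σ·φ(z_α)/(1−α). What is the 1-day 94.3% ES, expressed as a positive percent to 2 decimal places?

4.70%

ES = 2.34% × 2.007 = 4.696%.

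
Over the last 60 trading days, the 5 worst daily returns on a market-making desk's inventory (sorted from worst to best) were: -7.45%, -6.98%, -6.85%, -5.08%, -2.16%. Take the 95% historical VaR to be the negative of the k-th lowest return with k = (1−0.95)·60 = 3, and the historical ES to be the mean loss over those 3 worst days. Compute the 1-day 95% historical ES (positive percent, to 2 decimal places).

The 3 worst returns sum to -21.28%.
ES = −(-21.28%) / 3 = 7.0933…% ≈ 7.09%.

7.09%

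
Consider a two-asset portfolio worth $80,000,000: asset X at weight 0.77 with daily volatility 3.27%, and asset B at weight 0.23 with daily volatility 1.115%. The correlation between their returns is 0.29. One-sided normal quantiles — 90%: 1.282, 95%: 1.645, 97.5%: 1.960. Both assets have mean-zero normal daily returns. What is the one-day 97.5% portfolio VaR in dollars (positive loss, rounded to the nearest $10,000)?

$4,080,000

σ_p² = 0.77²·3.27² + 0.23²·1.115² + 2·0.29·0.77·0.23·3.27·1.115 = 6.7801 (%²).
σ_p = √6.7801 = 2.604%.
VaR = 1.960 × 2.604% = 5.104%; on $80,000,000 that is $4,083,200.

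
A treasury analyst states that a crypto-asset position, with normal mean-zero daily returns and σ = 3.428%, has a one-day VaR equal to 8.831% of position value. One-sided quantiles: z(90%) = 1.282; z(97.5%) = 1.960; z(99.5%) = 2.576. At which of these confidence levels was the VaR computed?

Implied z = VaR/σ = 8.831 / 3.428 = 2.576.
This matches z(99.5%) = 2.576.

99.5%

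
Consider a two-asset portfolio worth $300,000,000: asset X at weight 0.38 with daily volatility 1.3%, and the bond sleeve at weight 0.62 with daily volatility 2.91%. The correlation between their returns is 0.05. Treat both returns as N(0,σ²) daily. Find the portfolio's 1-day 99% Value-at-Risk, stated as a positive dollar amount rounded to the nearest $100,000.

$13,200,000

σ_p² = 0.38²·1.3² + 0.62²·2.91² + 2·0.05·0.38·0.62·1.3·2.91 = 3.5883 (%²).
σ_p = √3.5883 = 1.894%.
At 99%, z = 2.326.
VaR = 2.326 × 1.894% = 4.405%; on $300,000,000 that is $13,215,000.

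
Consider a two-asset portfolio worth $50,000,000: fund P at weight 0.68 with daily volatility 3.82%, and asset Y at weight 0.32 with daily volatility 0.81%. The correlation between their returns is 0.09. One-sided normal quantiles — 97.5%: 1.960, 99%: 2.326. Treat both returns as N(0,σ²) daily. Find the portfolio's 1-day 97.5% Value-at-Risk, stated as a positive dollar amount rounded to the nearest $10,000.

σ_p² = 0.68²·3.82² + 0.32²·0.81² + 2·0.09·0.68·0.32·3.82·0.81 = 6.9359 (%²).
σ_p = √6.9359 = 2.634%.
VaR = 1.960 × 2.634% = 5.163%; on $50,000,000 that is $2,581,500.

$2,580,000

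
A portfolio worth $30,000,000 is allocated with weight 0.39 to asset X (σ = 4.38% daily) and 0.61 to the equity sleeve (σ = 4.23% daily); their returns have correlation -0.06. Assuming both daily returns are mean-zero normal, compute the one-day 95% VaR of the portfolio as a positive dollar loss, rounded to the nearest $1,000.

σ_p² = 0.39²·4.38² + 0.61²·4.23² + 2·-0.06·0.39·0.61·4.38·4.23 = 9.0470 (%²).
σ_p = √9.0470 = 3.008%.
At 95%, z = 1.645.
VaR = 1.645 × 3.008% = 4.948%; on $30,000,000 that is $1,484,400.

$1,484,000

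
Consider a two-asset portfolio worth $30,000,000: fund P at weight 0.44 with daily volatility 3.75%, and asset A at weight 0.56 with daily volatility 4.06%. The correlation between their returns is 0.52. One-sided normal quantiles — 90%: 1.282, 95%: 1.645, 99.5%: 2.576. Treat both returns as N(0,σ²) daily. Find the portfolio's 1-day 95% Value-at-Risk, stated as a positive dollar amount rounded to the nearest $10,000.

σ_p² = 0.44²·3.75² + 0.56²·4.06² + 2·0.52·0.44·0.56·3.75·4.06 = 11.7933 (%²).
σ_p = √11.7933 = 3.434%.
VaR = 1.645 × 3.434% = 5.649%; on $30,000,000 that is $1,694,700.

$1,690,000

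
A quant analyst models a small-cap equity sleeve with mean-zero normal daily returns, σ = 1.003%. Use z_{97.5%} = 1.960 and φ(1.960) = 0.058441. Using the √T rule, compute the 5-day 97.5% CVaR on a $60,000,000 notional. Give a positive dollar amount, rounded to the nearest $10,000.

σ_{5d} = 1.003% × √5 = 2.243%.
ES multiplier = φ(z)/(1−α) = 0.058441/0.025 = 2.338.
ES = 2.243% × 2.338 = 5.244%; on $60,000,000: $3,146,400.

$3,150,000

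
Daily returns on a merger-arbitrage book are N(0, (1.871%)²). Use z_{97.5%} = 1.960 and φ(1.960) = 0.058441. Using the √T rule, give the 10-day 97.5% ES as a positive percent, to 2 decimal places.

13.83%

σ_{10d} = 1.871% × √10 = 5.917%.
ES multiplier = φ(z)/(1−α) = 0.058441/0.025 = 2.338.
ES = 5.917% × 2.338 = 13.834%.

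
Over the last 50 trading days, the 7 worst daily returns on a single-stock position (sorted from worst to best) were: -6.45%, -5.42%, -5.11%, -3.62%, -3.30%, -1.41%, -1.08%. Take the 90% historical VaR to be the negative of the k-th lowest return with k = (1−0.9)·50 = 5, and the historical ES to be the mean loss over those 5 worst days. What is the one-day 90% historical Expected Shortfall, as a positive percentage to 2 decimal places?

4.78%

The 5 worst returns sum to -23.90%.
ES = −(-23.90%) / 5 = 4.78%.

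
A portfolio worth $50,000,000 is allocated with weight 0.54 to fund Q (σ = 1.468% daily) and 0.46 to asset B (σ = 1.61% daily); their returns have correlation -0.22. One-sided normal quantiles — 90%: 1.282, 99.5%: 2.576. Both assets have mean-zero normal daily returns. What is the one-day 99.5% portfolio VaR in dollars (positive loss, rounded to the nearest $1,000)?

$1,234,000

σ_p² = 0.54²·1.468² + 0.46²·1.61² + 2·-0.22·0.54·0.46·1.468·1.61 = 0.9186 (%²).
σ_p = √0.9186 = 0.958%.
VaR = 2.576 × 0.958% = 2.468%; on $50,000,000 that is $1,234,000.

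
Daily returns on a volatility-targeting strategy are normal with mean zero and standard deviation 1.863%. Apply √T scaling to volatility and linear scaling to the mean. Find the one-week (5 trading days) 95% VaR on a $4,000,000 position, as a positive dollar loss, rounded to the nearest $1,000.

At 95%, z = 1.645.
σ_{5d} = 1.863% × √5 = 4.166%.
VaR = 1.645 × 4.166% = 6.853%.
On $4,000,000: 0.06853 × $4,000,000 = $274,120.

$274,000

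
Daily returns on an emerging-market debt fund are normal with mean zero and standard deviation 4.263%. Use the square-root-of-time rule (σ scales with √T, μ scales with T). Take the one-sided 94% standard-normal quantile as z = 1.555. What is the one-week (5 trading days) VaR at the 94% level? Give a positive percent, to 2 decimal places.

σ_{5d} = 4.263% × √5 = 9.532%.
VaR = 1.555 × 9.532% = 14.822%.

14.82%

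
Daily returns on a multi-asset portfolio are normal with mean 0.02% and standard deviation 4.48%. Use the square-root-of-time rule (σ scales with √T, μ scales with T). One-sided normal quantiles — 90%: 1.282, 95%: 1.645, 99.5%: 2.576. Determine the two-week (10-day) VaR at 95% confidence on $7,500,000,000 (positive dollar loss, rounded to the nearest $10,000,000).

σ_{10d} = 4.48% × √10 = 14.167%; μ_{10d} = 10 × 0.02% = 0.200%.
VaR = −(0.200%) + 1.645 × 14.167% = 23.105%.
On $7,500,000,000: 0.23105 × $7,500,000,000 = $1,732,875,000.

$1,730,000,000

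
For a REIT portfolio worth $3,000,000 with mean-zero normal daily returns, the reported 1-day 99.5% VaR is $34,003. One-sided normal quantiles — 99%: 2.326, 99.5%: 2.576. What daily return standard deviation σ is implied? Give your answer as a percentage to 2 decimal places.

VaR as a fraction: $34,003 / $3,000,000 = 1.133%.
σ = VaR / z = 1.133% / 2.576 = 0.440%.

0.44%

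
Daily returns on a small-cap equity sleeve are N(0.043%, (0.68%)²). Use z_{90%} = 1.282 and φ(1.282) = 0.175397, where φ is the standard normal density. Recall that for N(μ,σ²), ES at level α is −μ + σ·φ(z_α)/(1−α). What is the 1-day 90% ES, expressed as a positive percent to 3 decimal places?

1.150%

Tail multiplier: φ(z)/(1−α) = 0.175397 / 0.1 = 1.754.
ES = −(0.043%) + 0.68% × 1.754 = 1.150%.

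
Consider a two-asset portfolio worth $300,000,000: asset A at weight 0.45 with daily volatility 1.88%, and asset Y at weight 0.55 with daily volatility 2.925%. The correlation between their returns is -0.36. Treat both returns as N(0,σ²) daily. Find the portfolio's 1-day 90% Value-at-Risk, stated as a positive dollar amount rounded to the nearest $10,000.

$5,860,000

σ_p² = 0.45²·1.88² + 0.55²·2.925² + 2·-0.36·0.45·0.55·1.88·2.925 = 2.3239 (%²).
σ_p = √2.3239 = 1.524%.
At 90%, z = 1.282.
VaR = 1.282 × 1.524% = 1.954%; on $300,000,000 that is $5,862,000.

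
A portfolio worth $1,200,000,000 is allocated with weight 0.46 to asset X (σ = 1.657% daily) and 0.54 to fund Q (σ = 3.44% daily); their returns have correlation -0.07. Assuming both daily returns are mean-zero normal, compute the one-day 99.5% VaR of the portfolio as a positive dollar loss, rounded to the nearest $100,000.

$60,500,000

σ_p² = 0.46²·1.657² + 0.54²·3.44² + 2·-0.07·0.46·0.54·1.657·3.44 = 3.8334 (%²).
σ_p = √3.8334 = 1.958%.
At 99.5%, z = 2.576.
VaR = 2.576 × 1.958% = 5.044%; on $1,200,000,000 that is $60,528,000.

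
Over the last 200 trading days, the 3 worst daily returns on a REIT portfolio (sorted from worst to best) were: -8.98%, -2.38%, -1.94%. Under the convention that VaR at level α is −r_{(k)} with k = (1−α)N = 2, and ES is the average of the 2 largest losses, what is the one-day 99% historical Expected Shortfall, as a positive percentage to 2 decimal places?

5.68%

The 2 worst returns sum to -11.36%.
ES = −(-11.36%) / 2 = 5.68%.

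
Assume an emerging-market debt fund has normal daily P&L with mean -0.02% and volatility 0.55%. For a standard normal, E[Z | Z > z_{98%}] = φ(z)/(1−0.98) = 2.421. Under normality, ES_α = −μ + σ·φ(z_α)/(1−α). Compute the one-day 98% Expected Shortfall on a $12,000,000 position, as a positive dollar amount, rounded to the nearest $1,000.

ES = −(-0.02%) + 0.55% × 2.421 = 1.352%.
On $12,000,000: 0.01352 × $12,000,000 = $162,240.

$162,000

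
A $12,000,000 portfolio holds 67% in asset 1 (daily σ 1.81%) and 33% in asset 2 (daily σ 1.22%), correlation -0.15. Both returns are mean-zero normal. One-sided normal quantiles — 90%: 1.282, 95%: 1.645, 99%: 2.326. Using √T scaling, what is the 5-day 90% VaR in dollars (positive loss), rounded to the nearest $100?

$419,400

σ_p = √(0.67²·1.81² + 0.33²·1.22² + 2·-0.15·0.67·0.33·1.81·1.22) = 1.219%.
σ_{5d} = 1.219% × √5 = 2.726%.
VaR = 1.282 × 2.726% = 3.495%; on $12,000,000 that is $419,400.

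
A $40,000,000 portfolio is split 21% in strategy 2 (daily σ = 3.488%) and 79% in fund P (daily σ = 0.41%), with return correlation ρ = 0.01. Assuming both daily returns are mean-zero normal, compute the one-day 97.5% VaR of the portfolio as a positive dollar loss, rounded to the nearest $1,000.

$630,000

σ_p² = 0.21²·3.488² + 0.79²·0.41² + 2·0.01·0.21·0.79·3.488·0.41 = 0.6462 (%²).
σ_p = √0.6462 = 0.804%.
At 97.5%, z = 1.960.
VaR = 1.960 × 0.804% = 1.576%; on $40,000,000 that is $630,400.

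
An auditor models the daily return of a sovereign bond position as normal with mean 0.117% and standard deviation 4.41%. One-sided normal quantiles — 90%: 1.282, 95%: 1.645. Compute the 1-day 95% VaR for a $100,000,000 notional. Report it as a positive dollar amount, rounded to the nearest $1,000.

VaR = −μ + z·σ = −(0.117%) + 1.645 × 4.41% = 7.137%.
On $100,000,000: 0.07137 × $100,000,000 = $7,137,000.

$7,137,000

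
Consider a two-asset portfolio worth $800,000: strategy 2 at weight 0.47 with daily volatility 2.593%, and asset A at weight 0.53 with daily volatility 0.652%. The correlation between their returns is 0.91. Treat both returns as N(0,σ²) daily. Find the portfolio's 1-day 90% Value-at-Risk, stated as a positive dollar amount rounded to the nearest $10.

σ_p² = 0.47²·2.593² + 0.53²·0.652² + 2·0.91·0.47·0.53·2.593·0.652 = 2.3711 (%²).
σ_p = √2.3711 = 1.540%.
At 90%, z = 1.282.
VaR = 1.282 × 1.540% = 1.974%; on $800,000 that is $15,792.

$15,790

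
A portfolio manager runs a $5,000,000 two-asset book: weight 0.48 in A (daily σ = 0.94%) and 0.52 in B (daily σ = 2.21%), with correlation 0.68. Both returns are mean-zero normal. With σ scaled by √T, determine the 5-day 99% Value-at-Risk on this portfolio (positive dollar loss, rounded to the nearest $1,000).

σ_p = √(0.48²·0.94² + 0.52²·2.21² + 2·0.68·0.48·0.52·0.94·2.21) = 1.493%.
σ_{5d} = 1.493% × √5 = 3.338%.
z(99%) = 2.326.
VaR = 2.326 × 3.338% = 7.764%; on $5,000,000 that is $388,200.

$388,000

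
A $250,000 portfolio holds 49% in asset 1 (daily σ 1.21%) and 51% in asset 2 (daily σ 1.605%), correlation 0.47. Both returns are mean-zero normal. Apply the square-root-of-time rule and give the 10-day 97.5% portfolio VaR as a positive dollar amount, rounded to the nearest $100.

$18,800

σ_p = √(0.49²·1.21² + 0.51²·1.605² + 2·0.47·0.49·0.51·1.21·1.605) = 1.216%.
σ_{10d} = 1.216% × √10 = 3.845%.
z(97.5%) = 1.960.
VaR = 1.960 × 3.845% = 7.536%; on $250,000 that is $18,840.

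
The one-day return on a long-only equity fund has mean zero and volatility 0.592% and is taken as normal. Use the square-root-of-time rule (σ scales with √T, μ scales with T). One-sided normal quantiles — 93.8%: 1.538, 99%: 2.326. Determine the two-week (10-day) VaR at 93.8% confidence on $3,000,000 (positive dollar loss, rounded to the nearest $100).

$86,400

σ_{10d} = 0.592% × √10 = 1.872%.
VaR = 1.538 × 1.872% = 2.879%.
On $3,000,000: 0.02879 × $3,000,000 = $86,370.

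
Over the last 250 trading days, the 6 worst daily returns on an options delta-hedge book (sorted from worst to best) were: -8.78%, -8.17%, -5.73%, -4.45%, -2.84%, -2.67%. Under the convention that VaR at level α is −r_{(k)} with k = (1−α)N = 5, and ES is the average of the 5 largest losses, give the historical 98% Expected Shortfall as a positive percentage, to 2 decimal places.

5.99%

The 5 worst returns sum to -29.97%.
ES = −(-29.97%) / 5 = 5.994% ≈ 5.99%.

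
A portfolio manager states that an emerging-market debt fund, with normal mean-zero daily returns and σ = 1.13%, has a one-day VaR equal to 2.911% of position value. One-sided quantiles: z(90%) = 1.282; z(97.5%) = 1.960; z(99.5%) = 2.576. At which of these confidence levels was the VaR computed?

99.5%

Implied z = VaR/σ = 2.911 / 1.13 = 2.576.
This matches z(99.5%) = 2.576.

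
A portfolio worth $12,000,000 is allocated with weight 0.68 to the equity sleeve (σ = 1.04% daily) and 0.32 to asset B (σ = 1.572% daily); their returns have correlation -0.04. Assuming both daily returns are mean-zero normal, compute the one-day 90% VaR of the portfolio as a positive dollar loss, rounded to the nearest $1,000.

σ_p² = 0.68²·1.04² + 0.32²·1.572² + 2·-0.04·0.68·0.32·1.04·1.572 = 0.7247 (%²).
σ_p = √0.7247 = 0.851%.
At 90%, z = 1.282.
VaR = 1.282 × 0.851% = 1.091%; on $12,000,000 that is $130,920.

$131,000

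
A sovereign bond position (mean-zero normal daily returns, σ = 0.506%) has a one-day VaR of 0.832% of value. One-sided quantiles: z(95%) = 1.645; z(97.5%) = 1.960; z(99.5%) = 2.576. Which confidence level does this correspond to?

Implied z = VaR/σ = 0.832 / 0.506 = 1.644.
This matches z(95%) = 1.645.

95%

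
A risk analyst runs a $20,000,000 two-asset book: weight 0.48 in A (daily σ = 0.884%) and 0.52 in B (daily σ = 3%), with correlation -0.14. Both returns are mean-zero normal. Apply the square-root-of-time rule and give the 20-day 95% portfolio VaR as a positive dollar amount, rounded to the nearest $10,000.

$2,290,000

σ_p = √(0.48²·0.884² + 0.52²·3² + 2·-0.14·0.48·0.52·0.884·3) = 1.558%.
σ_{20d} = 1.558% × √20 = 6.968%.
z(95%) = 1.645.
VaR = 1.645 × 6.968% = 11.462%; on $20,000,000 that is $2,292,400.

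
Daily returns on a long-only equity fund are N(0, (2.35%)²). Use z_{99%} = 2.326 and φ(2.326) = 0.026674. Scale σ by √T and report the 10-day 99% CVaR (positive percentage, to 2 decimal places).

σ_{10d} = 2.35% × √10 = 7.431%.
ES multiplier = φ(z)/(1−α) = 0.026674/0.01 = 2.667.
ES = 7.431% × 2.667 = 19.818%.

19.82%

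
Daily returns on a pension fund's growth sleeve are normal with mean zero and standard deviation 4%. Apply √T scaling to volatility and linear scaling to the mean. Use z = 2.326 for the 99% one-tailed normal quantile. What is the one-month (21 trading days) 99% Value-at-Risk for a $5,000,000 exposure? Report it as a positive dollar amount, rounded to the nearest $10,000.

σ_{21d} = 4% × √21 = 18.330%.
VaR = 2.326 × 18.330% = 42.636%.
On $5,000,000: 0.42636 × $5,000,000 = $2,131,800.

$2,130,000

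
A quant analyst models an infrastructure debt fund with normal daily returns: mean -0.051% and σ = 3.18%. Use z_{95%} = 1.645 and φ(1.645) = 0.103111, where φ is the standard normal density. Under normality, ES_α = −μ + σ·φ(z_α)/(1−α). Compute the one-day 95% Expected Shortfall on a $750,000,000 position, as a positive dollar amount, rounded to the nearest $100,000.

Tail multiplier: φ(z)/(1−α) = 0.103111 / 0.05 = 2.062.
ES = −(-0.051%) + 3.18% × 2.062 = 6.608%.
On $750,000,000: 0.06608 × $750,000,000 = $49,560,000.

$49,600,000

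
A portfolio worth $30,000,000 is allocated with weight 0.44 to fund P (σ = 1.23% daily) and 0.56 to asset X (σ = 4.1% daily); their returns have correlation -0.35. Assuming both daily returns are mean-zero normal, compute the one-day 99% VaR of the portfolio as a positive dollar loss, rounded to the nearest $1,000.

σ_p² = 0.44²·1.23² + 0.56²·4.1² + 2·-0.35·0.44·0.56·1.23·4.1 = 4.6947 (%²).
σ_p = √4.6947 = 2.167%.
At 99%, z = 2.326.
VaR = 2.326 × 2.167% = 5.040%; on $30,000,000 that is $1,512,000.

$1,512,000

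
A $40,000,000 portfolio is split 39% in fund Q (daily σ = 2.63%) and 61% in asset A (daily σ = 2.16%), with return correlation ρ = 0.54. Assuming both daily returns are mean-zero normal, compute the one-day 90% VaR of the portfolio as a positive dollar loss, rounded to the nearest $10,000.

σ_p² = 0.39²·2.63² + 0.61²·2.16² + 2·0.54·0.39·0.61·2.63·2.16 = 4.2477 (%²).
σ_p = √4.2477 = 2.061%.
At 90%, z = 1.282.
VaR = 1.282 × 2.061% = 2.642%; on $40,000,000 that is $1,056,800.

$1,060,000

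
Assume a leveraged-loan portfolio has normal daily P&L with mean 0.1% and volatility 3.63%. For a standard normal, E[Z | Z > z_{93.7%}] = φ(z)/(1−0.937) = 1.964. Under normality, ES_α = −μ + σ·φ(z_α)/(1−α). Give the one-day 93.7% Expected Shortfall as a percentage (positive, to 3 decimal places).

ES = −(0.1%) + 3.63% × 1.964 = 7.029%.

7.029%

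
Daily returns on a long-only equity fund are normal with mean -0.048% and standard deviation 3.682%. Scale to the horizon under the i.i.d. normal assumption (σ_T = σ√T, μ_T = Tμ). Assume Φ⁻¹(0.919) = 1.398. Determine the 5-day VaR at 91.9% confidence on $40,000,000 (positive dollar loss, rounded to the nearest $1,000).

σ_{5d} = 3.682% × √5 = 8.233%; μ_{5d} = 5 × -0.048% = -0.240%.
VaR = −(-0.240%) + 1.398 × 8.233% = 11.750%.
On $40,000,000: 0.11750 × $40,000,000 = $4,700,000.

$4,700,000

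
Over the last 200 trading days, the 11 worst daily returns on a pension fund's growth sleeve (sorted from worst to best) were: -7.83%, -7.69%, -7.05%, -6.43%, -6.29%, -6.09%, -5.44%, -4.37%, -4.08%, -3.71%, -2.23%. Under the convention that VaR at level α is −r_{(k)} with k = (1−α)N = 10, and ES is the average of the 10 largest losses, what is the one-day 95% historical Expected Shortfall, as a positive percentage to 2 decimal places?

The 10 worst returns sum to -58.98%.
ES = −(-58.98%) / 10 = 5.898% ≈ 5.90%.

5.90%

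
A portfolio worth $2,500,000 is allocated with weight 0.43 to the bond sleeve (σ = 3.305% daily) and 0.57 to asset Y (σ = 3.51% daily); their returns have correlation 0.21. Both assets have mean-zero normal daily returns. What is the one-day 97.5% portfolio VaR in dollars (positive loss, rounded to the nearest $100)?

σ_p² = 0.43²·3.305² + 0.57²·3.51² + 2·0.21·0.43·0.57·3.305·3.51 = 7.2167 (%²).
σ_p = √7.2167 = 2.686%.
At 97.5%, z = 1.960.
VaR = 1.960 × 2.686% = 5.265%; on $2,500,000 that is $131,625.

$131,600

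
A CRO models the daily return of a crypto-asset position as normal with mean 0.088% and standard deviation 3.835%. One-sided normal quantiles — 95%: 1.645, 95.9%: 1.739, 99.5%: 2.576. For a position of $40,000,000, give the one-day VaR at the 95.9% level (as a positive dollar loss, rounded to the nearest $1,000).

VaR = −μ + z·σ = −(0.088%) + 1.739 × 3.835% = 6.581%.
On $40,000,000: 0.06581 × $40,000,000 = $2,632,400.

$2,632,000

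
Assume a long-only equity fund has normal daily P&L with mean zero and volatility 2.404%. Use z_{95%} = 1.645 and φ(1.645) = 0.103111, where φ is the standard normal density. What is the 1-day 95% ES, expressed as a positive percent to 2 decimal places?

Tail multiplier: φ(z)/(1−α) = 0.103111 / 0.05 = 2.062.
ES = 2.404% × 2.062 = 4.957%.

4.96%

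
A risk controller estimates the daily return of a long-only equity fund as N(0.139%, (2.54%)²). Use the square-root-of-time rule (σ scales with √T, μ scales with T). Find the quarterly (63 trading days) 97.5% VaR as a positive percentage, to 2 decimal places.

30.76%

At 97.5%, z = 1.960.
σ_{63d} = 2.54% × √63 = 20.161%; μ_{63d} = 63 × 0.139% = 8.757%.
VaR = −(8.757%) + 1.960 × 20.161% = 30.759%.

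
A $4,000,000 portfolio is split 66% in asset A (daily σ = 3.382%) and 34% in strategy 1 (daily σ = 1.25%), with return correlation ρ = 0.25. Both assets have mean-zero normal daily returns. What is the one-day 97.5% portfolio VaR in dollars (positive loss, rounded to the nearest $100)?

σ_p² = 0.66²·3.382² + 0.34²·1.25² + 2·0.25·0.66·0.34·3.382·1.25 = 5.6373 (%²).
σ_p = √5.6373 = 2.374%.
At 97.5%, z = 1.960.
VaR = 1.960 × 2.374% = 4.653%; on $4,000,000 that is $186,120.

$186,100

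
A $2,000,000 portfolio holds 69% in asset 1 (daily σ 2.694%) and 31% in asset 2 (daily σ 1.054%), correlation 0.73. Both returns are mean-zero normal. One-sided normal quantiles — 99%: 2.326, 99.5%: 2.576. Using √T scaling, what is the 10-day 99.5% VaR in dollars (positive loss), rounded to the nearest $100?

$343,600

σ_p = √(0.69²·2.694² + 0.31²·1.054² + 2·0.73·0.69·0.31·2.694·1.054) = 2.109%.
σ_{10d} = 2.109% × √10 = 6.669%.
VaR = 2.576 × 6.669% = 17.179%; on $2,000,000 that is $343,580.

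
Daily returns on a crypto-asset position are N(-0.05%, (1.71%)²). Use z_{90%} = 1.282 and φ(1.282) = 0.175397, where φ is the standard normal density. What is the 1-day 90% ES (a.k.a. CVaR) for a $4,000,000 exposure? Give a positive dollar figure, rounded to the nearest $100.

Tail multiplier: φ(z)/(1−α) = 0.175397 / 0.1 = 1.754.
ES = −(-0.05%) + 1.71% × 1.754 = 3.049%.
On $4,000,000: 0.03049 × $4,000,000 = $121,960.

$122,000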